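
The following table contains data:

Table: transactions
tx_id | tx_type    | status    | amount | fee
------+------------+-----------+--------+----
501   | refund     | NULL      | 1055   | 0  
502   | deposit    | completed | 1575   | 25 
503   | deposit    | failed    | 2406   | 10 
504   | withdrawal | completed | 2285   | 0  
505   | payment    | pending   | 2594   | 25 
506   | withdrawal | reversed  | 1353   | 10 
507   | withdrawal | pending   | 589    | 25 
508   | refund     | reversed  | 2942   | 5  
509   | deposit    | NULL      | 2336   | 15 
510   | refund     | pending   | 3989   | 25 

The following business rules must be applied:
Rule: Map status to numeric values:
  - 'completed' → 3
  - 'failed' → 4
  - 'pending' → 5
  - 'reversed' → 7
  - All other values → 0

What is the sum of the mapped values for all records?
39

Step 1: Apply mapping to each record
Step 2: Count by status:
  'completed': 2 records × 3 = 6
  'failed': 1 records × 4 = 4
  'pending': 3 records × 5 = 15
  'reversed': 2 records × 7 = 14
Step 3: Sum all mapped values = 39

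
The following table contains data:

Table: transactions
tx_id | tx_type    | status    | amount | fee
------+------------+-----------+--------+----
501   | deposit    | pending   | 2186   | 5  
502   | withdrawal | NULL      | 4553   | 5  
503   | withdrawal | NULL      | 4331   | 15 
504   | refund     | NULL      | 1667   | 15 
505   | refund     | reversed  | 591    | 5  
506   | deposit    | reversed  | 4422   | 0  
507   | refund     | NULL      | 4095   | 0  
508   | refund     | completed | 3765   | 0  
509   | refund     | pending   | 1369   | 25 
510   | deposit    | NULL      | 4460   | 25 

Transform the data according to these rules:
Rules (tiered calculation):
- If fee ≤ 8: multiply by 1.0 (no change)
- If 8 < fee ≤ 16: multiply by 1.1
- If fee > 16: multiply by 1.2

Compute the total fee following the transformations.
108.0

Step 1: Tier 1 (fee ≤ 8): 6 records, sum = 15 × 1.0 = 15.0
Step 2: Tier 2 (8 < fee ≤ 16): 2 records, sum = 30 × 1.1 = 33.0
Step 3: Tier 3 (fee > 16): 2 records, sum = 50 × 1.2 = 60.0
Step 4: Final sum = 15.0 + 33.0 + 60.0 = 108.0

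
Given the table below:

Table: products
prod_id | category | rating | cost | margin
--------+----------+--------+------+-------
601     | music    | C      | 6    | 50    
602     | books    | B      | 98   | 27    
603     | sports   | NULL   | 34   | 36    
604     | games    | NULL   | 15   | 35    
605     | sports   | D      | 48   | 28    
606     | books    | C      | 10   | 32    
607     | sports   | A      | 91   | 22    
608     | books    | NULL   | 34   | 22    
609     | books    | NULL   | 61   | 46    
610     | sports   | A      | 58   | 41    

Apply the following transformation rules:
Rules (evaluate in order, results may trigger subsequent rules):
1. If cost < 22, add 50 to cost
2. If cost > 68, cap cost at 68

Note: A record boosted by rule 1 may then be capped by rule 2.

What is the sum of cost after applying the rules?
552

Step 1: Apply rule 1 to records with cost < 22
  - 3 records get bonus of 50
  - Of these, 0 records then exceed 68 and get capped
Step 2: Apply rule 2 to records with cost > 68
  - 2 records (original) are capped
Step 3: Calculate final sum = 552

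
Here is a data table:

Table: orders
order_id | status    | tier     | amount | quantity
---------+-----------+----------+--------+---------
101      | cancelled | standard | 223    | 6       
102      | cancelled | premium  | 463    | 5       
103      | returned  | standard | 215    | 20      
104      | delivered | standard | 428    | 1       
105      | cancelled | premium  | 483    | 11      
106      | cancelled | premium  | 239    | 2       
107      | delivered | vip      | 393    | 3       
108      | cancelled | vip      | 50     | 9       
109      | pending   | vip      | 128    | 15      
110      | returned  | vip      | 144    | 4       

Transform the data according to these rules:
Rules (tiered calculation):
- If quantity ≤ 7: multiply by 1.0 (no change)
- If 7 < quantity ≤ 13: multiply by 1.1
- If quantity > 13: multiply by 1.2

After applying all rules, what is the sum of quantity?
85.0

Step 1: Tier 1 (quantity ≤ 7): 6 records, sum = 21 × 1.0 = 21.0
Step 2: Tier 2 (7 < quantity ≤ 13): 2 records, sum = 20 × 1.1 = 22.0
Step 3: Tier 3 (quantity > 13): 2 records, sum = 35 × 1.2 = 42.0
Step 4: Final sum = 21.0 + 22.0 + 42.0 = 85.0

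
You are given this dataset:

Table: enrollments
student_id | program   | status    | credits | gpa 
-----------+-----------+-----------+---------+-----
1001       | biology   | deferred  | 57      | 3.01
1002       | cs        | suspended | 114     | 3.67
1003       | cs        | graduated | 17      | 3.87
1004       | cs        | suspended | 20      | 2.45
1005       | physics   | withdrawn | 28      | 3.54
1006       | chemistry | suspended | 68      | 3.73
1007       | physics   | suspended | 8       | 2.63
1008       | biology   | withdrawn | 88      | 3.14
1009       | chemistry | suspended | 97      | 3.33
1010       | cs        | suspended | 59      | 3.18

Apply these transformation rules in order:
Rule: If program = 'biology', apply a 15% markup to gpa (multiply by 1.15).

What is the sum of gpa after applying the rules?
33.47

Step 1: Records with program = 'biology' have total gpa = 6.15
Step 2: Apply multiplier: 6.15 × 1.15 = 7.07
Step 3: Other records total: 26.4
Step 4: Final sum = 7.07 + 26.4 = 33.47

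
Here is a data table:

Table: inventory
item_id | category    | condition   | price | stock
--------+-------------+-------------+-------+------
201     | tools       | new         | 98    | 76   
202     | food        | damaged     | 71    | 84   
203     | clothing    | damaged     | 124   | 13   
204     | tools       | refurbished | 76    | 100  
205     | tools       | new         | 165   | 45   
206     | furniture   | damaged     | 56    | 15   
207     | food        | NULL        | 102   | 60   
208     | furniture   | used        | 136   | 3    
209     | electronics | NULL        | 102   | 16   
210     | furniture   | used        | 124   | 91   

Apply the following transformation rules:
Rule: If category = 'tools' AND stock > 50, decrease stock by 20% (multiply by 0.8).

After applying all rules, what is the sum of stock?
467.8

Step 1: Find records where category = 'tools' AND stock > 50
Step 2: 2 records match, summing to 176
Step 3: After multiplier: 176 × 0.8 = 140.8
Step 4: Unaffected records sum: 327
Step 5: Final sum = 140.8 + 327 = 467.8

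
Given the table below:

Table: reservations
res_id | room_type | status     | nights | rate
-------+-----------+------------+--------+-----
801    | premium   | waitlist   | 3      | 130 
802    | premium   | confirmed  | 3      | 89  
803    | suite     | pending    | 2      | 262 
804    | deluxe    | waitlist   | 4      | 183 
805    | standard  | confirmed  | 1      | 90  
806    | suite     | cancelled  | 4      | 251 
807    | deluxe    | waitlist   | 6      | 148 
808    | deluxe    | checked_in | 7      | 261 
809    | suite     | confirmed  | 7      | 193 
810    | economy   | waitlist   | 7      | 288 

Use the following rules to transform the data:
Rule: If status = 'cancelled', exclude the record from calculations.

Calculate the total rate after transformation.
1644

Step 1: Identify records where status = 'cancelled'
Step 2: The excluded records sum to 251
Step 3: Original total rate = 1895
Step 4: Remaining total = 1895 - 251 = 1644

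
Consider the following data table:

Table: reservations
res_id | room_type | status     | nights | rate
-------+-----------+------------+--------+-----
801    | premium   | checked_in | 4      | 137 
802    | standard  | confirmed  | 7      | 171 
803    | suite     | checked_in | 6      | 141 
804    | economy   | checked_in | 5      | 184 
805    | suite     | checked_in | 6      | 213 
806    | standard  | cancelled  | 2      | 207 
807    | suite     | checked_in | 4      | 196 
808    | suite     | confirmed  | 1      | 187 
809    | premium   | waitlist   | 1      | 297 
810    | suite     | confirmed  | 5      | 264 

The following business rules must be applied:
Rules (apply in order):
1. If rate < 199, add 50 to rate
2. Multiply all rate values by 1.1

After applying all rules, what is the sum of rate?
2526.7

Step 1: Apply Rule 1 - Add 50 to records with rate < 199
  - 6 records affected: 1016 + (6 × 50) = 1316
  - Unaffected records: 981
  - Sum after Rule 1: 2297
Step 2: Apply Rule 2 - Multiply all by 1.1
  - 2297 × 1.1 = 2526.7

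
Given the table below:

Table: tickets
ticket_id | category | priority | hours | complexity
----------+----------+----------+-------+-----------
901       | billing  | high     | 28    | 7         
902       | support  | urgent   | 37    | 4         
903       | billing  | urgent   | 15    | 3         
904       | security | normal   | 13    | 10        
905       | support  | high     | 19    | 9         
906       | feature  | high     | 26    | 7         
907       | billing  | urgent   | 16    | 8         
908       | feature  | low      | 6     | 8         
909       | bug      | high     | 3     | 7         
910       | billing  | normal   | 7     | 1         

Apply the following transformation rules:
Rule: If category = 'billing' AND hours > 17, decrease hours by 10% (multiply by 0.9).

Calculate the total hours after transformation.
167.2

Step 1: Find records where category = 'billing' AND hours > 17
Step 2: 1 records match, summing to 28
Step 3: After multiplier: 28 × 0.9 = 25.2
Step 4: Unaffected records sum: 142
Step 5: Final sum = 25.2 + 142 = 167.2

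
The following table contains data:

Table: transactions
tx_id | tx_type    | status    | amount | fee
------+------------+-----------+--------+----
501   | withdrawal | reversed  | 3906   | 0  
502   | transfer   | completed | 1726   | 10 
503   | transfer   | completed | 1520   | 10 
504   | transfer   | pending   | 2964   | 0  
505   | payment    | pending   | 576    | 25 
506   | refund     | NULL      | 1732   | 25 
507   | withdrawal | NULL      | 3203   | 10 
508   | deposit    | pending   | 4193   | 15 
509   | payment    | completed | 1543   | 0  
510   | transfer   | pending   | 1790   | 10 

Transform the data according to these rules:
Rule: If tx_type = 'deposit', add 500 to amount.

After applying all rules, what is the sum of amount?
23653

Step 1: Count records where tx_type = 'deposit': 1
Step 2: Total bonus added: 1 × 500 = 500
Step 3: Original sum of amount: 23153
Step 4: Final sum = 23153 + 500 = 23653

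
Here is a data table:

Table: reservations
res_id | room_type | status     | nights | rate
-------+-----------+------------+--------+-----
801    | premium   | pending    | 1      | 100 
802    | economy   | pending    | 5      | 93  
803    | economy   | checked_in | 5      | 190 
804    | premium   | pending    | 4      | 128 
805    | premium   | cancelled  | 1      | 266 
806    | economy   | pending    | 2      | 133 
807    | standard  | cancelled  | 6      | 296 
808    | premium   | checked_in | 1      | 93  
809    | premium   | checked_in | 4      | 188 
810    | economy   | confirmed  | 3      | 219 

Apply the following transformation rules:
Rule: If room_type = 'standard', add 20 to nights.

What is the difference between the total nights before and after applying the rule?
20

Step 1: Original sum of nights = 32
Step 2: 1 records have room_type = 'standard'
Step 3: Each affected record changes by 20
Step 4: Total change = 1 × 20 = 20
Step 5: New sum = 32 + 20 = 52
Step 6: Difference = |52 - 32| = 20
        (Sum increased by 20)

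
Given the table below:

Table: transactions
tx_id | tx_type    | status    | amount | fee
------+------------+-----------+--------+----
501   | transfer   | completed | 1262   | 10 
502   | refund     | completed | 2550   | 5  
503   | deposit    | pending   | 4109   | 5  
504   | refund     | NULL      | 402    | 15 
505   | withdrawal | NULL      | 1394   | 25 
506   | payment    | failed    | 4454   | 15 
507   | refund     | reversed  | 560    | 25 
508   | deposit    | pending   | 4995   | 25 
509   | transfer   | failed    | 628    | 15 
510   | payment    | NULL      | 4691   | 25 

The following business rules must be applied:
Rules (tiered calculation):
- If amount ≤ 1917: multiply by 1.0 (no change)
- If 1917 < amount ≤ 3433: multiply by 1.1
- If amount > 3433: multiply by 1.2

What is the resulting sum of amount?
28949.8

Step 1: Tier 1 (amount ≤ 1917): 5 records, sum = 4246 × 1.0 = 4246.0
Step 2: Tier 2 (1917 < amount ≤ 3433): 1 records, sum = 2550 × 1.1 = 2805.0
Step 3: Tier 3 (amount > 3433): 4 records, sum = 18249 × 1.2 = 21898.8
Step 4: Final sum = 4246.0 + 2805.0 + 21898.8 = 28949.8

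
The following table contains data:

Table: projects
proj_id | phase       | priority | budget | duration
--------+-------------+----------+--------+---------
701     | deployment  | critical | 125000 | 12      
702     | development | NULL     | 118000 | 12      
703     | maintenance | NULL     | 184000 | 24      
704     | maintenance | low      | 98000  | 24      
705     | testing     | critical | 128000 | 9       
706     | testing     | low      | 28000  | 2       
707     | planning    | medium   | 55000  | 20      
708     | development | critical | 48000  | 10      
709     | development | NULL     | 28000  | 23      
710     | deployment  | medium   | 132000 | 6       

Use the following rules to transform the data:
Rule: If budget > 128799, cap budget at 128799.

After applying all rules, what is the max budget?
128799

Step 1: Original maximum budget = 184000
Step 2: Apply cap at 128799
Step 3: 2 records had budget > 128799 and were capped
Step 4: Maximum after transformation = 128799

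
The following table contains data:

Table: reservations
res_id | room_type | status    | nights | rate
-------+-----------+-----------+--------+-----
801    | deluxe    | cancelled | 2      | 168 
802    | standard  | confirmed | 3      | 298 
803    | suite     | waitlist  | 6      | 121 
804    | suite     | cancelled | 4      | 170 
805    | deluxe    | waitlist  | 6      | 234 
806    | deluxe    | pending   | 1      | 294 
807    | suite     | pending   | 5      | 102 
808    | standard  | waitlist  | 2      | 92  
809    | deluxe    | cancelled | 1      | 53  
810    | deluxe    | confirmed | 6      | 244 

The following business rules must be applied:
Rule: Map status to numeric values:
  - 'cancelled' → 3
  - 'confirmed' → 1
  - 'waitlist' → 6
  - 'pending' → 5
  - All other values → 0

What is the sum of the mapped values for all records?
39

Step 1: Apply mapping to each record
Step 2: Count by status:
  'cancelled': 3 records × 3 = 9
  'confirmed': 2 records × 1 = 2
  'waitlist': 3 records × 6 = 18
  'pending': 2 records × 5 = 10
Step 3: Sum all mapped values = 39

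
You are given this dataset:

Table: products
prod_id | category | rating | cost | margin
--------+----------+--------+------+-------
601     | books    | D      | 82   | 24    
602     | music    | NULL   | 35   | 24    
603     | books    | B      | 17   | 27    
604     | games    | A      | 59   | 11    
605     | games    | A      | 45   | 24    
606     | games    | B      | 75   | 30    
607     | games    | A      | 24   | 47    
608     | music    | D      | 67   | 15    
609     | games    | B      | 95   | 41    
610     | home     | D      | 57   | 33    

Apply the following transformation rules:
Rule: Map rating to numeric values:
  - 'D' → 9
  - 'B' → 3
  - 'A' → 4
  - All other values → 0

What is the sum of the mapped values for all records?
48

Step 1: Apply mapping to each record
Step 2: Count by status:
  'D': 3 records × 9 = 27
  'B': 3 records × 3 = 9
  'A': 3 records × 4 = 12
Step 3: Sum all mapped values = 48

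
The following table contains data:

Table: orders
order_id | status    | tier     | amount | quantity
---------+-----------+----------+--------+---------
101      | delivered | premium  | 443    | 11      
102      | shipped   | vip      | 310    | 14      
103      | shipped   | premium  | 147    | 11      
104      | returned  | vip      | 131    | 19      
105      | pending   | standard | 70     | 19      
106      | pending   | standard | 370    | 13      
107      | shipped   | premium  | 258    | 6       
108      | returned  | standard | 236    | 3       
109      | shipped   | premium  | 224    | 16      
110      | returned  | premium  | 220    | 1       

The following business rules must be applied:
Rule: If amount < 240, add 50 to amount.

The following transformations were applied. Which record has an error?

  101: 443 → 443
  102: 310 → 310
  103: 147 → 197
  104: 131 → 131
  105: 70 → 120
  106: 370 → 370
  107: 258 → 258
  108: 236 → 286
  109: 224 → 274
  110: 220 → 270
Record 104 has an error. The correct transformed value should be 181, not 131.

Step 1: Check each record against the rule
Step 2: Record 104 has amount = 131
Step 3: Since 131 < 240, the bonus should have been applied
Step 4: Correct value = 181, but claimed value = 131
Conclusion: Record 104 has the error.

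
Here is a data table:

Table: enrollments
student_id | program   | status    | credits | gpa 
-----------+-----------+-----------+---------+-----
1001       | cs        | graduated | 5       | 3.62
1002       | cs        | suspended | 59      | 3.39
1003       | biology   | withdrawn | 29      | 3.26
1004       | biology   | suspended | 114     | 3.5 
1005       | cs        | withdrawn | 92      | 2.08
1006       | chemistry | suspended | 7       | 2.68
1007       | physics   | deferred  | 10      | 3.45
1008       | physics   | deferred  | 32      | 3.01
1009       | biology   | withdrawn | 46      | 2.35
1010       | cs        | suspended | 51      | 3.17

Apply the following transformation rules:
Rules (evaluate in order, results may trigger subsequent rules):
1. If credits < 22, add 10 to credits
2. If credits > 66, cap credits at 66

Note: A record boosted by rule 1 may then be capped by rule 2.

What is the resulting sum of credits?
401

Step 1: Apply rule 1 to records with credits < 22
  - 3 records get bonus of 10
  - Of these, 0 records then exceed 66 and get capped
Step 2: Apply rule 2 to records with credits > 66
  - 2 records (original) are capped
Step 3: Calculate final sum = 401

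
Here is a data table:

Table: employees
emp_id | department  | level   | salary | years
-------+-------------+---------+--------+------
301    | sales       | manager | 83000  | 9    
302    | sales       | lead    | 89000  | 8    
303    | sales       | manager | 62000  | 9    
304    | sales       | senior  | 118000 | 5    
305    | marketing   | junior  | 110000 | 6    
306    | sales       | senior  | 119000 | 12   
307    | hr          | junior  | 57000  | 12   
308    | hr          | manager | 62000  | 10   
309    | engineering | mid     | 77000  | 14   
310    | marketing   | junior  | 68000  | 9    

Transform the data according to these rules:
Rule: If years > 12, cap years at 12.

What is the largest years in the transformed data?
12

Step 1: Original maximum years = 14
Step 2: Apply cap at 12
Step 3: 1 records had years > 12 and were capped
Step 4: Maximum after transformation = 12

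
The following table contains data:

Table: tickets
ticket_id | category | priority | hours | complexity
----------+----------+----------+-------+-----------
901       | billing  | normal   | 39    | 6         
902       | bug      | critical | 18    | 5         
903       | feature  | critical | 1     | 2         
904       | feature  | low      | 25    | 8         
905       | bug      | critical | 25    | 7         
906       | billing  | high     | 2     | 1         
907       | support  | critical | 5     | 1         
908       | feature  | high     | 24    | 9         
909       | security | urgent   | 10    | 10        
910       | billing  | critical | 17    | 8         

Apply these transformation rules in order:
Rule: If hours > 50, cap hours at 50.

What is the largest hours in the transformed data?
39

Step 1: Original maximum hours = 39
Step 2: Check cap of 50 against maximum
Step 3: No records exceed the cap (max 39 <= cap 50), so no capping applies
Step 4: Maximum after transformation = 39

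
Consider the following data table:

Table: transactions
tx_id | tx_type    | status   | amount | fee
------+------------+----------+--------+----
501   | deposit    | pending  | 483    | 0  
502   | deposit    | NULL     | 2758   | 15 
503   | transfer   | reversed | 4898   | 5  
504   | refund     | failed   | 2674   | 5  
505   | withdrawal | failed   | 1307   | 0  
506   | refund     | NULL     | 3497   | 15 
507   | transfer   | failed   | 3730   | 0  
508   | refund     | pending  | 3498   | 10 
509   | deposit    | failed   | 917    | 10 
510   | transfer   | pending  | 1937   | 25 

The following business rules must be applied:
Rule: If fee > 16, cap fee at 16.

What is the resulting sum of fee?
76

Step 1: 1 records have fee > 16
Step 2: These records originally summed to 25
Step 3: After capping: 1 × 16 = 16
Step 4: Unaffected records sum: 60
Step 5: Final sum = 16 + 60 = 76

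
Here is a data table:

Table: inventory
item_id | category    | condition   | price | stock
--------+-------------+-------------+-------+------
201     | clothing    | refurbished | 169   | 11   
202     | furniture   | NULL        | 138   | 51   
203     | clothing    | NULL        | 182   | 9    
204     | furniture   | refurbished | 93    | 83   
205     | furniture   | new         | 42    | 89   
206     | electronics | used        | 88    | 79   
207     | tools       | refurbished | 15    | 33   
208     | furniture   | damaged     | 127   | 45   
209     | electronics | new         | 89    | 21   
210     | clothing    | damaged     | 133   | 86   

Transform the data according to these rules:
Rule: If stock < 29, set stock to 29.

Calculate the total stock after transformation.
553

Step 1: 3 records have stock < 29
Step 2: These records originally summed to 41
Step 3: After setting to minimum: 3 × 29 = 87
Step 4: Unaffected records sum: 466
Step 5: Final sum = 87 + 466 = 553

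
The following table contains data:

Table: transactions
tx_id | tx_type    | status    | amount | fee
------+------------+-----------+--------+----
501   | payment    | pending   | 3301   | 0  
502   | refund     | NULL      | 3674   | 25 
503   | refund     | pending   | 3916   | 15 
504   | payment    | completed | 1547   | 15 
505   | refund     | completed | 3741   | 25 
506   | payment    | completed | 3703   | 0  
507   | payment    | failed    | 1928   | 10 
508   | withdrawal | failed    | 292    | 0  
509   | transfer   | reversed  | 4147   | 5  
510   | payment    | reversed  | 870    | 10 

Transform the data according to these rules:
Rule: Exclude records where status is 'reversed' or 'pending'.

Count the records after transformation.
6

Step 1: Count records to exclude
  - 2 (reversed) + 2 (pending) = 4 records
Step 2: Total records: 10
Step 3: Remaining = 10 - 4 = 6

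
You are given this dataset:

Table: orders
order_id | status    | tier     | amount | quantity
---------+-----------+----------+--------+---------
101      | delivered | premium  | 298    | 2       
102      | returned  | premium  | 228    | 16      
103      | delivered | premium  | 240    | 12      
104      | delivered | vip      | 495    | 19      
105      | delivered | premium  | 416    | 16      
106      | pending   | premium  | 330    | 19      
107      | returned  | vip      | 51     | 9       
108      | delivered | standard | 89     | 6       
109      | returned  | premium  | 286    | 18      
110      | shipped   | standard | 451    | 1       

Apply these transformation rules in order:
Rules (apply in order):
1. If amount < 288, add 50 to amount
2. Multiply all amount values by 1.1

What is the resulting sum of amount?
3447.4

Step 1: Apply Rule 1 - Add 50 to records with amount < 288
  - 5 records affected: 894 + (5 × 50) = 1144
  - Unaffected records: 1990
  - Sum after Rule 1: 3134
Step 2: Apply Rule 2 - Multiply all by 1.1
  - 3134 × 1.1 = 3447.4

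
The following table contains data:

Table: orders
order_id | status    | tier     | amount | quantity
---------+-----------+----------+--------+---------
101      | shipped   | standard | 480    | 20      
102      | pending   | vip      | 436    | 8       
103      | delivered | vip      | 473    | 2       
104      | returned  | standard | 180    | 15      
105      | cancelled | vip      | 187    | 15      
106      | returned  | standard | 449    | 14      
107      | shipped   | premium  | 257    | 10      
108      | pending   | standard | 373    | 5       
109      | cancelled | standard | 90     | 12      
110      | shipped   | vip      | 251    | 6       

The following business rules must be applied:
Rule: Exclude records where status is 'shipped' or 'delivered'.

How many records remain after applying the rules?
6

Step 1: Count records to exclude
  - 3 (shipped) + 1 (delivered) = 4 records
Step 2: Total records: 10
Step 3: Remaining = 10 - 4 = 6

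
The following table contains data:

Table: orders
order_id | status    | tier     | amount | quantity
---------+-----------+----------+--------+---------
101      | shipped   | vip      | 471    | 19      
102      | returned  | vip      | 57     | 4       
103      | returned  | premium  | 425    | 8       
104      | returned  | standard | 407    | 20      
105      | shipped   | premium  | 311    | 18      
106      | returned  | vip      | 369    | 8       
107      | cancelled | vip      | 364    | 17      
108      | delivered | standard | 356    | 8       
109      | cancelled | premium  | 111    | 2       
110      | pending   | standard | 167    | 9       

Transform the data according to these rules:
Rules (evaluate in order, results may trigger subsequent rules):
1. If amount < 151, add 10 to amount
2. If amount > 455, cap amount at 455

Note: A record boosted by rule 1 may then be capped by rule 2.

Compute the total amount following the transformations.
3042

Step 1: Apply rule 1 to records with amount < 151
  - 2 records get bonus of 10
  - Of these, 0 records then exceed 455 and get capped
Step 2: Apply rule 2 to records with amount > 455
  - 1 records (original) are capped
Step 3: Calculate final sum = 3042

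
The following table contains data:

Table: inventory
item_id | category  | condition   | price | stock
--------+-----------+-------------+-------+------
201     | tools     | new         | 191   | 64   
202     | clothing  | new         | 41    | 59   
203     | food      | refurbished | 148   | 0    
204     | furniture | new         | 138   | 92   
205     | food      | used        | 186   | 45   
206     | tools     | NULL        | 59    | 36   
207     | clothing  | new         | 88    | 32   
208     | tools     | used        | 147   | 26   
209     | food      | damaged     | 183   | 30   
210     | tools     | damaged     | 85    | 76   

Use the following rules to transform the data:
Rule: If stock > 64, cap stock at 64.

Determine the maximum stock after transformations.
64

Step 1: Original maximum stock = 92
Step 2: Apply cap at 64
Step 3: 2 records had stock > 64 and were capped
Step 4: Maximum after transformation = 64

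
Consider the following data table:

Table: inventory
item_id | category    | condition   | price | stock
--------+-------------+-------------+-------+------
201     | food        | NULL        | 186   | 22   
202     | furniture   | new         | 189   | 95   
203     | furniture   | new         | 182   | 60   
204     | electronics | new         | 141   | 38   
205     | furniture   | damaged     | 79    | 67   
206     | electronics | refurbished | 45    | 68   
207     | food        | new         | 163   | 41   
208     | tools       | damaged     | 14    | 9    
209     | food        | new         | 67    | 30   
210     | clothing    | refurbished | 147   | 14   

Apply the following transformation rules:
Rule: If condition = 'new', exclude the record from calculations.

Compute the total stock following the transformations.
180

Step 1: Identify records where condition = 'new'
Step 2: The excluded records sum to 264
Step 3: Original total stock = 444
Step 4: Remaining total = 444 - 264 = 180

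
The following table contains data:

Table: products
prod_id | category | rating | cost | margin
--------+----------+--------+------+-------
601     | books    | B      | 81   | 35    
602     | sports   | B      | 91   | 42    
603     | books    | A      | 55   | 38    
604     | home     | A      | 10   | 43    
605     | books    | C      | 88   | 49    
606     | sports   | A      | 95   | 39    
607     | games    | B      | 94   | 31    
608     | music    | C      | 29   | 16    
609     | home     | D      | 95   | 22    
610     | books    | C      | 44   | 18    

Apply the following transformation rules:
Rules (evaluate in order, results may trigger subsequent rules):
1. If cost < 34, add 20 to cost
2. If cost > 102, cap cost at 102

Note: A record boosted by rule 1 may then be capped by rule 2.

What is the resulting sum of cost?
722

Step 1: Apply rule 1 to records with cost < 34
  - 2 records get bonus of 20
  - Of these, 0 records then exceed 102 and get capped
Step 2: Apply rule 2 to records with cost > 102
  - 0 records (original) are capped
Step 3: Calculate final sum = 722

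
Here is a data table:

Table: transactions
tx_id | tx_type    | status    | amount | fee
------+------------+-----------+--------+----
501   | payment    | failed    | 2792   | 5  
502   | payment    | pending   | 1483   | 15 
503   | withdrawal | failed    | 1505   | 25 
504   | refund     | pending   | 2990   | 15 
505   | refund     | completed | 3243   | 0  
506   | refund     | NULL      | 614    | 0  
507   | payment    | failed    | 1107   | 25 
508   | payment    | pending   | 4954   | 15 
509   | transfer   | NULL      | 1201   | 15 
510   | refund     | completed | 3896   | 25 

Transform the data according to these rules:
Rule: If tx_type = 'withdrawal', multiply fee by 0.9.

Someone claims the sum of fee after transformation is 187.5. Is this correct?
No, the correct result is 137.5.

Step 1: Calculate the correct sum after transformation
Step 2: Apply multiplier 0.9 to records where tx_type = 'withdrawal'
Step 3: Correct result = 137.5
Step 4: Claimed result = 187.5
Step 5: 137.5 ≠ 187.5
Conclusion: The claimed result is incorrect. The correct answer is 137.5.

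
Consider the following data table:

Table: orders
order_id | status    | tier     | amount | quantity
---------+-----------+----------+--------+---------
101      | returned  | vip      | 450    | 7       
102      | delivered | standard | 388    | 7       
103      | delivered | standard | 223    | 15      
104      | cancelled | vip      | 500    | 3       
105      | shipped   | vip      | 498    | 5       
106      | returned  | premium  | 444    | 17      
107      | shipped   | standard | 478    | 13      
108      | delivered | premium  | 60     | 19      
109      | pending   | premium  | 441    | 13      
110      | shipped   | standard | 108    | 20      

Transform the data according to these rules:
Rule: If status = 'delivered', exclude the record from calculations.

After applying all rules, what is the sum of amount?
2919

Step 1: Identify records where status = 'delivered'
Step 2: The excluded records sum to 671
Step 3: Original total amount = 3590
Step 4: Remaining total = 3590 - 671 = 2919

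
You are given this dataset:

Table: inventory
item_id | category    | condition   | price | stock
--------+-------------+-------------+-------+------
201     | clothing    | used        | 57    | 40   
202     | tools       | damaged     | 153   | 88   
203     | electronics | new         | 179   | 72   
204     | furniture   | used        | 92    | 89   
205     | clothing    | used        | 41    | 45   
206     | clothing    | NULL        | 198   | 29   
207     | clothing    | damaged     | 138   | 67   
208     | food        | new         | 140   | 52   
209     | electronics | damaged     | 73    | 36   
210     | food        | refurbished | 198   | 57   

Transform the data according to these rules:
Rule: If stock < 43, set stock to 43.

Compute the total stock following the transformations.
599

Step 1: 3 records have stock < 43
Step 2: These records originally summed to 105
Step 3: After setting to minimum: 3 × 43 = 129
Step 4: Unaffected records sum: 470
Step 5: Final sum = 129 + 470 = 599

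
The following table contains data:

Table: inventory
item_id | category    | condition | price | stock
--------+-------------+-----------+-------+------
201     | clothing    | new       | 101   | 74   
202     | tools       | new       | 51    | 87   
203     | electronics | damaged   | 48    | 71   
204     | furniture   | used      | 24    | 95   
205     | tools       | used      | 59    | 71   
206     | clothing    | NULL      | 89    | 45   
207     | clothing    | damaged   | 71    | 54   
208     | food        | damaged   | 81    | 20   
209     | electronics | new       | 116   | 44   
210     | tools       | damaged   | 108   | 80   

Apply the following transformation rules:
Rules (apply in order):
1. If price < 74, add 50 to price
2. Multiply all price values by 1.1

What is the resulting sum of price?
1097.8

Step 1: Apply Rule 1 - Add 50 to records with price < 74
  - 5 records affected: 253 + (5 × 50) = 503
  - Unaffected records: 495
  - Sum after Rule 1: 998
Step 2: Apply Rule 2 - Multiply all by 1.1
  - 998 × 1.1 = 1097.8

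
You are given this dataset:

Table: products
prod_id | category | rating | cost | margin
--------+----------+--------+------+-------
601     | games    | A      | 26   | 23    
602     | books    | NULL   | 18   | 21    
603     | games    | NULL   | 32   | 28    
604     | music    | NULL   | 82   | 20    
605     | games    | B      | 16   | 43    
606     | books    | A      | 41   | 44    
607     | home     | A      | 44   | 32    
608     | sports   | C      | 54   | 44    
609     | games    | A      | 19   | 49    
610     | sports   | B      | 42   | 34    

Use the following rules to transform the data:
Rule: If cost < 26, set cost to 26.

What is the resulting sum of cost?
399

Step 1: 3 records have cost < 26
Step 2: These records originally summed to 53
Step 3: After setting to minimum: 3 × 26 = 78
Step 4: Unaffected records sum: 321
Step 5: Final sum = 78 + 321 = 399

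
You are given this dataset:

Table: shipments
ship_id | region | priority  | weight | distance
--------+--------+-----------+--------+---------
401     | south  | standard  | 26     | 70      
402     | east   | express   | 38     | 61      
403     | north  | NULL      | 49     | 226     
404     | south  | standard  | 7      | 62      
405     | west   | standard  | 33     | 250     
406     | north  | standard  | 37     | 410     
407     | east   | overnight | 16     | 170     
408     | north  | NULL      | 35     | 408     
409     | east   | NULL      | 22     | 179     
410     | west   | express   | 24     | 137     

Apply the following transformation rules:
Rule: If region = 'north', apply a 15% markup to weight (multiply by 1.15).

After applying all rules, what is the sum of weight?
305.15

Step 1: Records with region = 'north' have total weight = 121
Step 2: Apply multiplier: 121 × 1.15 = 139.15
Step 3: Other records total: 166
Step 4: Final sum = 139.15 + 166 = 305.15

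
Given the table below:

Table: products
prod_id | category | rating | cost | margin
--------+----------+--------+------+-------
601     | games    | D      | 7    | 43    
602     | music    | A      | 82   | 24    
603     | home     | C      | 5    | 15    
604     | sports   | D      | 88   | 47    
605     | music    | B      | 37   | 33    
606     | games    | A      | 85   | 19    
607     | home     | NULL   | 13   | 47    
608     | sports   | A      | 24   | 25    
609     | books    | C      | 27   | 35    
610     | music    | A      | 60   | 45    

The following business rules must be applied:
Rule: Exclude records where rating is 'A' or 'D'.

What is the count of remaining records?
4

Step 1: Count records to exclude
  - 4 (A) + 2 (D) = 6 records
Step 2: Total records: 10
Step 3: Remaining = 10 - 6 = 4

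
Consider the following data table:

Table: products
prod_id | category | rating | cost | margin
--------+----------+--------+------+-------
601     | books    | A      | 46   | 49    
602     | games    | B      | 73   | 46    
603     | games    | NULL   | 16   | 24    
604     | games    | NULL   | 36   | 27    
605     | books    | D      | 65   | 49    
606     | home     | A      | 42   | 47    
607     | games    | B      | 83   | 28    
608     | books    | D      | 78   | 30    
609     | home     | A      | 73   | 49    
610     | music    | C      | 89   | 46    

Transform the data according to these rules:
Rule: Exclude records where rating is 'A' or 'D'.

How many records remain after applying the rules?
5

Step 1: Count records to exclude
  - 3 (A) + 2 (D) = 5 records
Step 2: Total records: 10
Step 3: Remaining = 10 - 5 = 5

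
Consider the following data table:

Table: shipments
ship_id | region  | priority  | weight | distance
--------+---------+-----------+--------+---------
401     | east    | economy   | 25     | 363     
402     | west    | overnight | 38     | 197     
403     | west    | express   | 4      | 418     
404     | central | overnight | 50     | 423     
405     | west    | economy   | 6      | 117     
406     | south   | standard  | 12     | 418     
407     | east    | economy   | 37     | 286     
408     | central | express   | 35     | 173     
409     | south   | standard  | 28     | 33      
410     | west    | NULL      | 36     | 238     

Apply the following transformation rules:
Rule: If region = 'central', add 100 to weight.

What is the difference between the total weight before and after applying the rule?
200

Step 1: Original sum of weight = 271
Step 2: 2 records have region = 'central'
Step 3: Each affected record changes by 100
Step 4: Total change = 2 × 100 = 200
Step 5: New sum = 271 + 200 = 471
Step 6: Difference = |471 - 271| = 200
        (Sum increased by 200)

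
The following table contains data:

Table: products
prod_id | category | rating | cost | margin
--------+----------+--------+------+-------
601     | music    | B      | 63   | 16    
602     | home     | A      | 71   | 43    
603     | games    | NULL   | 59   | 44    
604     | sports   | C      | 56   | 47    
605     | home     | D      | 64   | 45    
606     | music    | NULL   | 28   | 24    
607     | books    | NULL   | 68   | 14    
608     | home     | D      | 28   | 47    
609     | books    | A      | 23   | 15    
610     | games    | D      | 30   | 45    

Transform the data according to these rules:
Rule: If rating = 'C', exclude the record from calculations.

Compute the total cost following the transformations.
434

Step 1: Identify records where rating = 'C'
Step 2: The excluded records sum to 56
Step 3: Original total cost = 490
Step 4: Remaining total = 490 - 56 = 434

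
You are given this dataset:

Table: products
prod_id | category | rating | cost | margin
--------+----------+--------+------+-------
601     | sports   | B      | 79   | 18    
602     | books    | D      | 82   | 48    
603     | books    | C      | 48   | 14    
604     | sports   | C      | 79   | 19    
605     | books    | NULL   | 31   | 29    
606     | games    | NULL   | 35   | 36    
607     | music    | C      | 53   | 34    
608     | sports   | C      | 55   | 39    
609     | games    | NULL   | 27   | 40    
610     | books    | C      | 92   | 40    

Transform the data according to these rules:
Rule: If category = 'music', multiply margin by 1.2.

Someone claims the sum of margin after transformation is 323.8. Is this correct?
Yes, the result is correct.

Step 1: Calculate the correct sum after transformation
Step 2: Apply multiplier 1.2 to records where category = 'music'
Step 3: Correct result = 323.8
Step 4: Claimed result = 323.8
Step 5: 323.8 = 323.8 ✓
Conclusion: The claimed result is correct.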